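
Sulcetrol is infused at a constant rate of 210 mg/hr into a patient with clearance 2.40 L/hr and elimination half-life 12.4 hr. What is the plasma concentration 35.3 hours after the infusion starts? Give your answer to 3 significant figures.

75.3 µg/mL

Css = rate / CL = 210 / 2.40 = 87.50 µg/mL
k = ln 2 / 12.4 = 0.05590 hr⁻¹
C(t) = Css (1 − e^(−kt)) = 87.50 × (1 − e^(−1.973)) = 87.50 × 0.8610 ≈ 75.3 µg/mL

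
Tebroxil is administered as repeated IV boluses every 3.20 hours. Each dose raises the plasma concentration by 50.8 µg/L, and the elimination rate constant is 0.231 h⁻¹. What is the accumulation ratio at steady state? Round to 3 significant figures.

1.91

Fraction remaining after one interval: e^(−kτ) = e^(−0.2310 × 3.20) = 0.4775
R = 1 / (1 − 0.4775) = 1 / 0.5225 ≈ 1.91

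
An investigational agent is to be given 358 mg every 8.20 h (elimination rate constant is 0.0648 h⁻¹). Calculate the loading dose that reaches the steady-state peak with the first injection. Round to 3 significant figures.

869 mg

Accumulation ratio R = 1 / (1 − e^(−kτ)) = 1 / (1 − e^(−0.06480×8.20)) = 1 / (1 − 0.5878) = 2.426
Loading dose = maintenance dose × R = 358 × 2.426 ≈ 869 mg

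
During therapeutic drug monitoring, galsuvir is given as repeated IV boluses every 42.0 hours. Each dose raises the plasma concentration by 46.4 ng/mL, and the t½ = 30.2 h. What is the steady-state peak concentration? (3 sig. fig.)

75.0 ng/mL

k = ln 2 / 30.2 = 0.02295 h⁻¹
Fraction remaining after one interval: e^(−kτ) = e^(−0.02295 × 42.0) = 0.3814
R = 1 / (1 − 0.3814) = 1.616
Css,max = 46.4 × 1.616 ≈ 75.0 ng/mL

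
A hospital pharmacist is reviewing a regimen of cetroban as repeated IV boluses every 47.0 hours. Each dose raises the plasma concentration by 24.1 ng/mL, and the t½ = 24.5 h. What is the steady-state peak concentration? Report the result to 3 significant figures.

32.8 ng/mL

k = ln 2 / 24.5 = 0.02829 h⁻¹
Fraction remaining after one interval: e^(−kτ) = e^(−0.02829 × 47.0) = 0.2646
R = 1 / (1 − 0.2646) = 1.360
Css,max = 24.1 × 1.360 ≈ 32.8 ng/mL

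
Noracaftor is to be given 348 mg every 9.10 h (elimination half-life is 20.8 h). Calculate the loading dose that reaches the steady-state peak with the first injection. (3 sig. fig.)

1330 mg

k = ln 2 / 20.8 = 0.03332 h⁻¹
Accumulation ratio R = 1 / (1 − e^(−kτ)) = 1 / (1 − e^(−0.03332×9.10)) = 1 / (1 − 0.7384) = 3.823
Loading dose = maintenance dose × R = 348 × 3.823 ≈ 1330 mg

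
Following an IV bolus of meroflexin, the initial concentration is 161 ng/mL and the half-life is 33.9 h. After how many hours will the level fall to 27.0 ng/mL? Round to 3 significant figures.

87.3 hours

k = ln 2 / 33.9 = 0.02045 h⁻¹
C(t) = C₀ e^(−kt)  ⇒  t = ln(C₀/C) / k
t = ln(161/27.0) / 0.02045 = 1.786 / 0.02045 ≈ 87.3 hours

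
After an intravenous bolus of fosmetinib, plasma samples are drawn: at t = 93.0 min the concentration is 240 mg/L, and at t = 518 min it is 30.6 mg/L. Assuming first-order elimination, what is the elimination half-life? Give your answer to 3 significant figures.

k = ln(C₁/C₂) / (t₂ − t₁) = ln(240/30.6) / (518 − 93.0)
  = 2.060 / 425.0 = 0.004846 min⁻¹
t½ = ln 2 / k = ln 2 / 0.004846 ≈ 143 minutes

143 minutes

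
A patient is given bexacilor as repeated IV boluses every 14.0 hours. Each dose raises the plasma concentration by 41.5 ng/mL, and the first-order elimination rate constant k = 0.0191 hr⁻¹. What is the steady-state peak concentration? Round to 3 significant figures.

177 ng/mL

Fraction remaining after one interval: e^(−kτ) = e^(−0.01910 × 14.0) = 0.7654
R = 1 / (1 − 0.7654) = 4.262
Css,max = 41.5 × 4.262 ≈ 177 ng/mL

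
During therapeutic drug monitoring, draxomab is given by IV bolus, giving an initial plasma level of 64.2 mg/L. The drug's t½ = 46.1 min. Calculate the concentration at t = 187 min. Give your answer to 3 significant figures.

k = ln 2 / 46.1 = 0.01504 min⁻¹
C(t) = C₀ e^(−kt) = 64.2 × e^(−0.01504 × 187) = 64.2 × e^(−2.812) = 64.2 × 0.06010 ≈ 3.86 mg/L

3.86 mg/L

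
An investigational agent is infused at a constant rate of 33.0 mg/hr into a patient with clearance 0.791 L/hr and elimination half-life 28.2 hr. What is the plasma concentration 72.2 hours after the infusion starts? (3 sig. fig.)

Css = rate / CL = 33.0 / 0.791 = 41.72 mg/L
k = ln 2 / 28.2 = 0.02458 hr⁻¹
C(t) = Css (1 − e^(−kt)) = 41.72 × (1 − e^(−1.775)) = 41.72 × 0.8305 ≈ 34.6 mg/L

34.6 mg/L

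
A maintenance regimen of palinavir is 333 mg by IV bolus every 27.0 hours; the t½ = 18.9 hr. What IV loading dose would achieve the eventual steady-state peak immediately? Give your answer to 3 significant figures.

530 mg

k = ln 2 / 18.9 = 0.03667 hr⁻¹
Accumulation ratio R = 1 / (1 − e^(−kτ)) = 1 / (1 − e^(−0.03667×27.0)) = 1 / (1 − 0.3715) = 1.591
Loading dose = maintenance dose × R = 333 × 1.591 ≈ 530 mg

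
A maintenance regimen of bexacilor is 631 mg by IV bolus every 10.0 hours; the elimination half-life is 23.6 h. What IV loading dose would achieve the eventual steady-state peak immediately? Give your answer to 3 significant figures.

2480 mg

k = ln 2 / 23.6 = 0.02937 h⁻¹
Accumulation ratio R = 1 / (1 − e^(−kτ)) = 1 / (1 − e^(−0.02937×10.0)) = 1 / (1 − 0.7455) = 3.929
Loading dose = maintenance dose × R = 631 × 3.929 ≈ 2480 mg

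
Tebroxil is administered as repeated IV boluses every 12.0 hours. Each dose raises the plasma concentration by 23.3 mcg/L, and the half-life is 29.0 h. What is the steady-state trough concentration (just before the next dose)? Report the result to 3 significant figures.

k = ln 2 / 29.0 = 0.02390 h⁻¹
Fraction remaining after one interval: e^(−kτ) = e^(−0.02390 × 12.0) = 0.7506
R = 1 / (1 − 0.7506) = 4.010
Css,max = 23.3 × 4.010 = 93.44 mcg/L
Css,min = Css,max × e^(−kτ) = 93.44 × 0.7506 ≈ 70.1 mcg/L

70.1 mcg/L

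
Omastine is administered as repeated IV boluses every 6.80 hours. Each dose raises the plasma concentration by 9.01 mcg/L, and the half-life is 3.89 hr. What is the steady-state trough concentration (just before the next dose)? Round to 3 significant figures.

3.82 mcg/L

k = ln 2 / 3.89 = 0.1782 hr⁻¹
Fraction remaining after one interval: e^(−kτ) = e^(−0.1782 × 6.80) = 0.2977
R = 1 / (1 − 0.2977) = 1.424
Css,max = 9.01 × 1.424 = 12.83 mcg/L
Css,min = Css,max × e^(−kτ) = 12.83 × 0.2977 ≈ 3.82 mcg/L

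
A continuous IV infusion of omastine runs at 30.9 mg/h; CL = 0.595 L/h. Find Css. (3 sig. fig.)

51.9 µg/mL

Css = infusion rate / CL = 30.9 / 0.595 ≈ 51.9 µg/mL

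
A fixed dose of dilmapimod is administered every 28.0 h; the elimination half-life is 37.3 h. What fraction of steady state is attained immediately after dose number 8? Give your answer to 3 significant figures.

k = ln 2 / 37.3 = 0.01858 h⁻¹
f_n = 1 − e^(−nkτ) = 1 − e^(−8 × 0.01858 × 28.0) = 1 − e^(−4.163) = 1 − 0.01557 ≈ 0.984

0.984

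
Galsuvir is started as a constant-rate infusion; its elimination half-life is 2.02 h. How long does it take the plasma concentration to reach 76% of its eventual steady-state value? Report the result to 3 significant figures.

k = ln 2 / 2.02 = 0.3431 h⁻¹
f = 1 − e^(−kt)  ⇒  t = −ln(1 − f) / k
t = −ln(1 − 0.76) / 0.3431 = 1.427 / 0.3431 ≈ 4.16 hours

4.16 hours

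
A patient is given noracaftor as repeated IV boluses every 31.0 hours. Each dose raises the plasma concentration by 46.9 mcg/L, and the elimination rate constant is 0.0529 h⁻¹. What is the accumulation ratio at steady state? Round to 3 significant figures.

Fraction remaining after one interval: e^(−kτ) = e^(−0.05290 × 31.0) = 0.1940
R = 1 / (1 − 0.1940) = 1 / 0.8060 ≈ 1.24

1.24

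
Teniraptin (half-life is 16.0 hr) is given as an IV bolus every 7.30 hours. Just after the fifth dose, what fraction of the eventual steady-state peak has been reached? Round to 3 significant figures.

0.794

k = ln 2 / 16.0 = 0.04332 hr⁻¹
f_n = 1 − e^(−nkτ) = 1 − e^(−5 × 0.04332 × 7.30) = 1 − e^(−1.581) = 1 − 0.2057 ≈ 0.794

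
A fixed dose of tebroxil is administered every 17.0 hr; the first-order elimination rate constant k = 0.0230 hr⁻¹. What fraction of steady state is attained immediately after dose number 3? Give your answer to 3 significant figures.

f_n = 1 − e^(−nkτ) = 1 − e^(−3 × 0.02300 × 17.0) = 1 − e^(−1.173) = 1 − 0.3094 ≈ 0.691

0.691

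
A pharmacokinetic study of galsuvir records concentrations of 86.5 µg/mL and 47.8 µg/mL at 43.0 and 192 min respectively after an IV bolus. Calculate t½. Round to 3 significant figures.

174 minutes

k = ln(C₁/C₂) / (t₂ − t₁) = ln(86.5/47.8) / (192 − 43.0)
  = 0.5931 / 149.0 = 0.003981 min⁻¹
t½ = ln 2 / k = ln 2 / 0.003981 ≈ 174 minutes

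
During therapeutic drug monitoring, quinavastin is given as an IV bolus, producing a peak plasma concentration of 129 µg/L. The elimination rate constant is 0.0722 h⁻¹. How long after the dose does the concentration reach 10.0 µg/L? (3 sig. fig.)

35.4 hours

C(t) = C₀ e^(−kt)  ⇒  t = ln(C₀/C) / k
t = ln(129/10.0) / 0.07220 = 2.557 / 0.07220 ≈ 35.4 hours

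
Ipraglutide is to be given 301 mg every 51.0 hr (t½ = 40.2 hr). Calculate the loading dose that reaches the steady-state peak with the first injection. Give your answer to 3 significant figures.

515 mg

k = ln 2 / 40.2 = 0.01724 hr⁻¹
Accumulation ratio R = 1 / (1 − e^(−kτ)) = 1 / (1 − e^(−0.01724×51.0)) = 1 / (1 − 0.4150) = 1.710
Loading dose = maintenance dose × R = 301 × 1.710 ≈ 515 mg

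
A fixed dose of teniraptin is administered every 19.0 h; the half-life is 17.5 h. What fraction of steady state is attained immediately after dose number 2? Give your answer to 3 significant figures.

0.778

k = ln 2 / 17.5 = 0.03961 h⁻¹
f_n = 1 − e^(−nkτ) = 1 − e^(−2 × 0.03961 × 19.0) = 1 − e^(−1.505) = 1 − 0.2220 ≈ 0.778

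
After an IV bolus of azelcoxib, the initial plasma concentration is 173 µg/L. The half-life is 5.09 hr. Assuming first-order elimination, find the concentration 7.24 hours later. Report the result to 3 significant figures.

k = ln 2 / 5.09 = 0.1362 hr⁻¹
C(t) = C₀ e^(−kt) = 173 × e^(−0.1362 × 7.24) = 173 × e^(−0.9859) = 173 × 0.3731 ≈ 64.5 µg/L

64.5 µg/L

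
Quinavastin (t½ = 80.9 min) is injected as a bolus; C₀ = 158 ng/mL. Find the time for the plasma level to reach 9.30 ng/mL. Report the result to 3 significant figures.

331 minutes

k = ln 2 / 80.9 = 0.008568 min⁻¹
C(t) = C₀ e^(−kt)  ⇒  t = ln(C₀/C) / k
t = ln(158/9.30) / 0.008568 = 2.833 / 0.008568 ≈ 331 minutes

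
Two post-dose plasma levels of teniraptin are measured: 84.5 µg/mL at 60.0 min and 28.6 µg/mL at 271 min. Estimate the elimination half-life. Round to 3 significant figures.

135 minutes

k = ln(C₁/C₂) / (t₂ − t₁) = ln(84.5/28.6) / (271 − 60.0)
  = 1.083 / 211.0 = 0.005134 min⁻¹
t½ = ln 2 / k = ln 2 / 0.005134 ≈ 135 minutes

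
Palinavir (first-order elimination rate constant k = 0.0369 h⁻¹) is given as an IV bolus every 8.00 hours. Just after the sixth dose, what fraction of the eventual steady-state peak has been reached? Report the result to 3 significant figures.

0.830

f_n = 1 − e^(−nkτ) = 1 − e^(−6 × 0.03690 × 8.00) = 1 − e^(−1.771) = 1 − 0.1701 ≈ 0.830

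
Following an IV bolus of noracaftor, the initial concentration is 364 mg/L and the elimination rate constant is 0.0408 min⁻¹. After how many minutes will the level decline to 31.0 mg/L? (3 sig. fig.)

60.4 minutes

C(t) = C₀ e^(−kt)  ⇒  t = ln(C₀/C) / k
t = ln(364/31.0) / 0.04080 = 2.463 / 0.04080 ≈ 60.4 minutes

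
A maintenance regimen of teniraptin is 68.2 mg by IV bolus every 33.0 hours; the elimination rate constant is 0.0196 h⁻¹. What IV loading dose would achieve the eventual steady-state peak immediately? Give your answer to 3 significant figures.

143 mg

Accumulation ratio R = 1 / (1 − e^(−kτ)) = 1 / (1 − e^(−0.01960×33.0)) = 1 / (1 − 0.5237) = 2.100
Loading dose = maintenance dose × R = 68.2 × 2.100 ≈ 143 mg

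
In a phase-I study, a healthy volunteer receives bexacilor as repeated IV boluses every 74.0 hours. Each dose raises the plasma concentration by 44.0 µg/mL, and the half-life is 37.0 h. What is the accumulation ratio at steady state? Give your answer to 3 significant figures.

1.33

k = ln 2 / 37.0 = 0.01873 h⁻¹
Fraction remaining after one interval: e^(−kτ) = e^(−0.01873 × 74.0) = 0.2500
R = 1 / (1 − 0.2500) = 1 / 0.7500 ≈ 1.33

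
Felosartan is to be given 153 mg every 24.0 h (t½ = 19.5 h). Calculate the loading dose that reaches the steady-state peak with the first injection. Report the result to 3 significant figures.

k = ln 2 / 19.5 = 0.03555 h⁻¹
Accumulation ratio R = 1 / (1 − e^(−kτ)) = 1 / (1 − e^(−0.03555×24.0)) = 1 / (1 − 0.4261) = 1.742
Loading dose = maintenance dose × R = 153 × 1.742 ≈ 267 mg

267 mg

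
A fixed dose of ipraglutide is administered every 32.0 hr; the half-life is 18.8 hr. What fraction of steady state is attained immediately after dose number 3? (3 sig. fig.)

0.971

k = ln 2 / 18.8 = 0.03687 hr⁻¹
f_n = 1 − e^(−nkτ) = 1 − e^(−3 × 0.03687 × 32.0) = 1 − e^(−3.539) = 1 − 0.02903 ≈ 0.971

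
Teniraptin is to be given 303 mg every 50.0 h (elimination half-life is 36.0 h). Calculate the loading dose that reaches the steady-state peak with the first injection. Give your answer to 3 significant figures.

k = ln 2 / 36.0 = 0.01925 h⁻¹
Accumulation ratio R = 1 / (1 − e^(−kτ)) = 1 / (1 − e^(−0.01925×50.0)) = 1 / (1 − 0.3819) = 1.618
Loading dose = maintenance dose × R = 303 × 1.618 ≈ 490 mg

490 mg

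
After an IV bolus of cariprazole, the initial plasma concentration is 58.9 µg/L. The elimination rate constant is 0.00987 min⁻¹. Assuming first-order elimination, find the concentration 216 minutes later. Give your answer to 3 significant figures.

6.99 µg/L

C(t) = C₀ e^(−kt) = 58.9 × e^(−0.009870 × 216) = 58.9 × e^(−2.132) = 58.9 × 0.1186 ≈ 6.99 µg/L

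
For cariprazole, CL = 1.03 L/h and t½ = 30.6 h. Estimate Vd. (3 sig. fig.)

k = ln 2 / t½ = ln 2 / 30.6 = 0.02265 h⁻¹
V = CL / k = 1.03 / 0.02265 ≈ 45.5 L

45.5 L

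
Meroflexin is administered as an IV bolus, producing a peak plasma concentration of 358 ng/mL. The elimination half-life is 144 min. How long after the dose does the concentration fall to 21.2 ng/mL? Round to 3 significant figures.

587 minutes

k = ln 2 / 144 = 0.004814 min⁻¹
C(t) = C₀ e^(−kt)  ⇒  t = ln(C₀/C) / k
t = ln(358/21.2) / 0.004814 = 2.827 / 0.004814 ≈ 587 minutes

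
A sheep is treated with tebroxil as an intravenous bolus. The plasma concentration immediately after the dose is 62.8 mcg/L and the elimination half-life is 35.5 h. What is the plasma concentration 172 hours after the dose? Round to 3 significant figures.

k = ln 2 / 35.5 = 0.01953 h⁻¹
C(t) = C₀ e^(−kt) = 62.8 × e^(−0.01953 × 172) = 62.8 × e^(−3.358) = 62.8 × 0.03479 ≈ 2.18 mcg/L

2.18 mcg/L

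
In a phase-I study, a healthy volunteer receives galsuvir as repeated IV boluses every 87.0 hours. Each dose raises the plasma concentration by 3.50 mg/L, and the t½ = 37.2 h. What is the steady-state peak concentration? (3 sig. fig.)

4.36 mg/L

k = ln 2 / 37.2 = 0.01863 h⁻¹
Fraction remaining after one interval: e^(−kτ) = e^(−0.01863 × 87.0) = 0.1977
R = 1 / (1 − 0.1977) = 1.246
Css,max = 3.50 × 1.246 ≈ 4.36 mg/L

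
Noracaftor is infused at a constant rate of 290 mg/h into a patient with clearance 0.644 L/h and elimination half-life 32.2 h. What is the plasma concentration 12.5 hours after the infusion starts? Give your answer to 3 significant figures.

106 mg/L

Css = rate / CL = 290 / 0.644 = 450.3 mg/L
k = ln 2 / 32.2 = 0.02153 h⁻¹
C(t) = Css (1 − e^(−kt)) = 450.3 × (1 − e^(−0.2691)) = 450.3 × 0.2359 ≈ 106 mg/L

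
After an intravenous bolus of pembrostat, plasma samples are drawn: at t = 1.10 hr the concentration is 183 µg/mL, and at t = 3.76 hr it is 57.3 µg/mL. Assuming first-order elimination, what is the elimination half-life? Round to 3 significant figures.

k = ln(C₁/C₂) / (t₂ − t₁) = ln(183/57.3) / (3.76 − 1.10)
  = 1.161 / 2.660 = 0.4365 hr⁻¹
t½ = ln 2 / k = ln 2 / 0.4365 ≈ 1.59 hours

1.59 hours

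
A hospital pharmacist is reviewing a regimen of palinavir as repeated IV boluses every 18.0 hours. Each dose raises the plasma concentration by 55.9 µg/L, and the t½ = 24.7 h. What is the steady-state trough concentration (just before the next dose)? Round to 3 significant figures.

85.1 µg/L

k = ln 2 / 24.7 = 0.02806 h⁻¹
Fraction remaining after one interval: e^(−kτ) = e^(−0.02806 × 18.0) = 0.6034
R = 1 / (1 − 0.6034) = 2.522
Css,max = 55.9 × 2.522 = 141.0 µg/L
Css,min = Css,max × e^(−kτ) = 141.0 × 0.6034 ≈ 85.1 µg/L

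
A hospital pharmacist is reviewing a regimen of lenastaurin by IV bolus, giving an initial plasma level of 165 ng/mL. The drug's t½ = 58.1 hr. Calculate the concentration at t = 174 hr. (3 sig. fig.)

k = ln 2 / 58.1 = 0.01193 hr⁻¹
174 hr is 2.995 half-lives, so C = 165 × (1/2)^2.995 = 165 × 0.1254 ≈ 20.7 ng/mL

20.7 ng/mL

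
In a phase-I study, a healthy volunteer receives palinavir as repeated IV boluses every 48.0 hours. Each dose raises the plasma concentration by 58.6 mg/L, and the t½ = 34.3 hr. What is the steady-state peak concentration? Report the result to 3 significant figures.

k = ln 2 / 34.3 = 0.02021 hr⁻¹
Fraction remaining after one interval: e^(−kτ) = e^(−0.02021 × 48.0) = 0.3791
R = 1 / (1 − 0.3791) = 1.611
Css,max = 58.6 × 1.611 ≈ 94.4 mg/L

94.4 mg/L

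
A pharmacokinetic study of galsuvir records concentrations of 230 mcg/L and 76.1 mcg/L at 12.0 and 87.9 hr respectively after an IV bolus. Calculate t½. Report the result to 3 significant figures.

47.6 hours

k = ln(C₁/C₂) / (t₂ − t₁) = ln(230/76.1) / (87.9 − 12.0)
  = 1.106 / 75.90 = 0.01457 hr⁻¹
t½ = ln 2 / k = ln 2 / 0.01457 ≈ 47.6 hours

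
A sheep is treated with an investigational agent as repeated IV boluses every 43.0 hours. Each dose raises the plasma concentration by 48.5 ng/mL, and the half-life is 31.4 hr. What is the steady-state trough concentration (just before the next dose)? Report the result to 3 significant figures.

k = ln 2 / 31.4 = 0.02207 hr⁻¹
Fraction remaining after one interval: e^(−kτ) = e^(−0.02207 × 43.0) = 0.3870
R = 1 / (1 − 0.3870) = 1.631
Css,max = 48.5 × 1.631 = 79.12 ng/mL
Css,min = Css,max × e^(−kτ) = 79.12 × 0.3870 ≈ 30.6 ng/mL

30.6 ng/mL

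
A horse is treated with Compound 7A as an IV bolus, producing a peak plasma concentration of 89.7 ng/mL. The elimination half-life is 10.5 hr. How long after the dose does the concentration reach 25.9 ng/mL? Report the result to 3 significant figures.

k = ln 2 / 10.5 = 0.06601 hr⁻¹
C(t) = C₀ e^(−kt)  ⇒  t = ln(C₀/C) / k
t = ln(89.7/25.9) / 0.06601 = 1.242 / 0.06601 ≈ 18.8 hours

18.8 hours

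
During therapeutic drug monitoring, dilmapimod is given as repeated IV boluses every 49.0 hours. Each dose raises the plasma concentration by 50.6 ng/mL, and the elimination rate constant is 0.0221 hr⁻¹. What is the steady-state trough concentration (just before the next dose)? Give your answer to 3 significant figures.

Fraction remaining after one interval: e^(−kτ) = e^(−0.02210 × 49.0) = 0.3386
R = 1 / (1 − 0.3386) = 1.512
Css,max = 50.6 × 1.512 = 76.51 ng/mL
Css,min = Css,max × e^(−kτ) = 76.51 × 0.3386 ≈ 25.9 ng/mL

25.9 ng/mL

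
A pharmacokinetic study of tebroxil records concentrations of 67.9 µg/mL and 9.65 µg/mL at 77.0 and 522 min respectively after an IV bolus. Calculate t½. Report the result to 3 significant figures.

k = ln(C₁/C₂) / (t₂ − t₁) = ln(67.9/9.65) / (522 − 77.0)
  = 1.951 / 445.0 = 0.004384 min⁻¹
t½ = ln 2 / k = ln 2 / 0.004384 ≈ 158 minutes

158 minutes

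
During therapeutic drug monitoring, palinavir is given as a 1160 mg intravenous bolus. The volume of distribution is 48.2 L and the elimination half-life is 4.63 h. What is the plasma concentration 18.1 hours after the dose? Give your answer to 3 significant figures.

C₀ = dose / V = 1160 / 48.2 = 24.07 µg/mL
k = ln 2 / 4.63 = 0.1497 h⁻¹
C(t) = C₀ e^(−kt) = 24.07 × e^(−0.1497 × 18.1) = 24.07 × e^(−2.710) = 24.07 × 0.06656 ≈ 1.60 µg/mL

1.60 µg/mL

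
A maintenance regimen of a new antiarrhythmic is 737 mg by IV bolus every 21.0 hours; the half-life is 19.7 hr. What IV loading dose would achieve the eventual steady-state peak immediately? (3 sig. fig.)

1410 mg

k = ln 2 / 19.7 = 0.03519 hr⁻¹
Accumulation ratio R = 1 / (1 − e^(−kτ)) = 1 / (1 − e^(−0.03519×21.0)) = 1 / (1 − 0.4776) = 1.914
Loading dose = maintenance dose × R = 737 × 1.914 ≈ 1410 mg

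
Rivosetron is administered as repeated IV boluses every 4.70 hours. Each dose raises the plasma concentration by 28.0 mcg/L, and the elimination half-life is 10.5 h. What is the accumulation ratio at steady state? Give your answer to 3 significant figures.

3.75

k = ln 2 / 10.5 = 0.06601 h⁻¹
Fraction remaining after one interval: e^(−kτ) = e^(−0.06601 × 4.70) = 0.7333
R = 1 / (1 − 0.7333) = 1 / 0.2667 ≈ 3.75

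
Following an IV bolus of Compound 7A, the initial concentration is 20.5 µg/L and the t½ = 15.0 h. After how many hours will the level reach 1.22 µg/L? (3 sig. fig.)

k = ln 2 / 15.0 = 0.04621 h⁻¹
C(t) = C₀ e^(−kt)  ⇒  t = ln(C₀/C) / k
t = ln(20.5/1.22) / 0.04621 = 2.822 / 0.04621 ≈ 61.1 hours

61.1 hours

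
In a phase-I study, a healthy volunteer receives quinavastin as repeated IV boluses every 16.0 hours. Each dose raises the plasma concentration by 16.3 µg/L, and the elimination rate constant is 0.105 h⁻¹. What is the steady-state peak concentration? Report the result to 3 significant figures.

20.0 µg/L

Fraction remaining after one interval: e^(−kτ) = e^(−0.1050 × 16.0) = 0.1864
R = 1 / (1 − 0.1864) = 1.229
Css,max = 16.3 × 1.229 ≈ 20.0 µg/L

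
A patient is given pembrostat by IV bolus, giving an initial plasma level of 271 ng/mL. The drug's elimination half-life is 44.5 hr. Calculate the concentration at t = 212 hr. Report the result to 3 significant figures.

9.97 ng/mL

k = ln 2 / 44.5 = 0.01558 hr⁻¹
C(t) = C₀ e^(−kt) = 271 × e^(−0.01558 × 212) = 271 × e^(−3.302) = 271 × 0.03680 ≈ 9.97 ng/mL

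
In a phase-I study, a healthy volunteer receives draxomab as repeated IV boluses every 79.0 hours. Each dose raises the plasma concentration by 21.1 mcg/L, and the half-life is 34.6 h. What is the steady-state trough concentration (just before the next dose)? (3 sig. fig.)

5.46 mcg/L

k = ln 2 / 34.6 = 0.02003 h⁻¹
Fraction remaining after one interval: e^(−kτ) = e^(−0.02003 × 79.0) = 0.2054
R = 1 / (1 − 0.2054) = 1.259
Css,max = 21.1 × 1.259 = 26.56 mcg/L
Css,min = Css,max × e^(−kτ) = 26.56 × 0.2054 ≈ 5.46 mcg/L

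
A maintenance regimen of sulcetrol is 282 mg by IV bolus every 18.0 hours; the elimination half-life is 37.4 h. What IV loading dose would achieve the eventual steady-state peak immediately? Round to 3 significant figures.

k = ln 2 / 37.4 = 0.01853 h⁻¹
Accumulation ratio R = 1 / (1 − e^(−kτ)) = 1 / (1 − e^(−0.01853×18.0)) = 1 / (1 − 0.7163) = 3.525
Loading dose = maintenance dose × R = 282 × 3.525 ≈ 994 mg

994 mg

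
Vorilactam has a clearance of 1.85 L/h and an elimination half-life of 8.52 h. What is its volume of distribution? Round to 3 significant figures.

22.7 L

k = ln 2 / t½ = ln 2 / 8.52 = 0.08136 h⁻¹
V = CL / k = 1.85 / 0.08136 ≈ 22.7 L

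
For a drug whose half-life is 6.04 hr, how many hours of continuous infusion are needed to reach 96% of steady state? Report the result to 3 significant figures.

k = ln 2 / 6.04 = 0.1148 hr⁻¹
f = 1 − e^(−kt)  ⇒  t = −ln(1 − f) / k
t = −ln(1 − 0.96) / 0.1148 = 3.219 / 0.1148 ≈ 28.0 hours

28.0 hours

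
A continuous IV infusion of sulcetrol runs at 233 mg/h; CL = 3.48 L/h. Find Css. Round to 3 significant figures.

67.0 µg/mL

Css = infusion rate / CL = 233 / 3.48 ≈ 67.0 µg/mL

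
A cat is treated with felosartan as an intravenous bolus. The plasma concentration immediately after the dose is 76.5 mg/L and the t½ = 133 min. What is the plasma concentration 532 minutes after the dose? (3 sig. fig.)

4.78 mg/L

k = ln 2 / 133 = 0.005212 min⁻¹
C(t) = C₀ e^(−kt) = 76.5 × e^(−0.005212 × 532) = 76.5 × e^(−2.773) = 76.5 × 0.06250 ≈ 4.78 mg/L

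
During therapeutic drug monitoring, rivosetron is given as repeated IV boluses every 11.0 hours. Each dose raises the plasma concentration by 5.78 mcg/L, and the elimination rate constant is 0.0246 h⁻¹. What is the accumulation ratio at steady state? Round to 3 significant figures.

4.22

Fraction remaining after one interval: e^(−kτ) = e^(−0.02460 × 11.0) = 0.7629
R = 1 / (1 − 0.7629) = 1 / 0.2371 ≈ 4.22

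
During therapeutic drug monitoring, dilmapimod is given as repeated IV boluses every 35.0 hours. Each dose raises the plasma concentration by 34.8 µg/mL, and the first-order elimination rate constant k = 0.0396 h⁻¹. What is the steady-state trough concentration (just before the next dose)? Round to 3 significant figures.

Fraction remaining after one interval: e^(−kτ) = e^(−0.03960 × 35.0) = 0.2501
R = 1 / (1 − 0.2501) = 1.333
Css,max = 34.8 × 1.333 = 46.40 µg/mL
Css,min = Css,max × e^(−kτ) = 46.40 × 0.2501 ≈ 11.6 µg/mL

11.6 µg/mL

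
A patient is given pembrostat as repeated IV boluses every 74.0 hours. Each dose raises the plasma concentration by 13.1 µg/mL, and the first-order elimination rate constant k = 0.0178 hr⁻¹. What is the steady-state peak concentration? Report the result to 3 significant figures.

Fraction remaining after one interval: e^(−kτ) = e^(−0.01780 × 74.0) = 0.2679
R = 1 / (1 − 0.2679) = 1.366
Css,max = 13.1 × 1.366 ≈ 17.9 µg/mL

17.9 µg/mL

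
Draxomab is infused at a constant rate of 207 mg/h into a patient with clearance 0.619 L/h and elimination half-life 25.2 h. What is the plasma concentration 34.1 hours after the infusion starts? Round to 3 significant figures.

Css = rate / CL = 207 / 0.619 = 334.4 µg/mL
k = ln 2 / 25.2 = 0.02751 h⁻¹
C(t) = Css (1 − e^(−kt)) = 334.4 × (1 − e^(−0.9379)) = 334.4 × 0.6086 ≈ 204 µg/mL

204 µg/mL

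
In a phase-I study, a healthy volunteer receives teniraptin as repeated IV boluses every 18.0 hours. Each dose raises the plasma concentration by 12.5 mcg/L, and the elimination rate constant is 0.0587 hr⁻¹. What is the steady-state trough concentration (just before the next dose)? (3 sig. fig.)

6.66 mcg/L

Fraction remaining after one interval: e^(−kτ) = e^(−0.05870 × 18.0) = 0.3476
R = 1 / (1 − 0.3476) = 1.533
Css,max = 12.5 × 1.533 = 19.16 mcg/L
Css,min = Css,max × e^(−kτ) = 19.16 × 0.3476 ≈ 6.66 mcg/L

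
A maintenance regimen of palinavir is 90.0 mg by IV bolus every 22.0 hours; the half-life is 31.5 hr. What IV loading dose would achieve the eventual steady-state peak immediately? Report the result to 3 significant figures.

235 mg

k = ln 2 / 31.5 = 0.02200 hr⁻¹
Accumulation ratio R = 1 / (1 − e^(−kτ)) = 1 / (1 − e^(−0.02200×22.0)) = 1 / (1 − 0.6162) = 2.606
Loading dose = maintenance dose × R = 90.0 × 2.606 ≈ 235 mg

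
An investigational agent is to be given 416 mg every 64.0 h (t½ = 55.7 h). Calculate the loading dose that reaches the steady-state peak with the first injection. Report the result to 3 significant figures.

k = ln 2 / 55.7 = 0.01244 h⁻¹
Accumulation ratio R = 1 / (1 − e^(−kτ)) = 1 / (1 − e^(−0.01244×64.0)) = 1 / (1 − 0.4509) = 1.821
Loading dose = maintenance dose × R = 416 × 1.821 ≈ 758 mg

758 mg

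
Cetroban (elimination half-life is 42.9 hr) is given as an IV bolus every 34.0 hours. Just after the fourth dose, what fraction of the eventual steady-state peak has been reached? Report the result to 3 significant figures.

k = ln 2 / 42.9 = 0.01616 hr⁻¹
f_n = 1 − e^(−nkτ) = 1 − e^(−4 × 0.01616 × 34.0) = 1 − e^(−2.197) = 1 − 0.1111 ≈ 0.889

0.889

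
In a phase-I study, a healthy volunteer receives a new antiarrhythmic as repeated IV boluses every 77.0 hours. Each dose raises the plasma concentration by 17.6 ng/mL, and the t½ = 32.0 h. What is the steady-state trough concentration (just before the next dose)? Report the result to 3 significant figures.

k = ln 2 / 32.0 = 0.02166 h⁻¹
Fraction remaining after one interval: e^(−kτ) = e^(−0.02166 × 77.0) = 0.1886
R = 1 / (1 − 0.1886) = 1.233
Css,max = 17.6 × 1.233 = 21.69 ng/mL
Css,min = Css,max × e^(−kτ) = 21.69 × 0.1886 ≈ 4.09 ng/mL

4.09 ng/mL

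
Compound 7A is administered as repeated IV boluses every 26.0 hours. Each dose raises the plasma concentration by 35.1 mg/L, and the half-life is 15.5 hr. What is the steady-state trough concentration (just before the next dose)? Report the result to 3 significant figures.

k = ln 2 / 15.5 = 0.04472 hr⁻¹
Fraction remaining after one interval: e^(−kτ) = e^(−0.04472 × 26.0) = 0.3126
R = 1 / (1 − 0.3126) = 1.455
Css,max = 35.1 × 1.455 = 51.07 mg/L
Css,min = Css,max × e^(−kτ) = 51.07 × 0.3126 ≈ 16.0 mg/L

16.0 mg/L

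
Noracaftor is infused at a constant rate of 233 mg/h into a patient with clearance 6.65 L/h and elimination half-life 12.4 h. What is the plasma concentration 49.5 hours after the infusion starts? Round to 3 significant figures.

Css = rate / CL = 233 / 6.65 = 35.04 mg/L
k = ln 2 / 12.4 = 0.05590 h⁻¹
C(t) = Css (1 − e^(−kt)) = 35.04 × (1 − e^(−2.767)) = 35.04 × 0.9371 ≈ 32.8 mg/L

32.8 mg/L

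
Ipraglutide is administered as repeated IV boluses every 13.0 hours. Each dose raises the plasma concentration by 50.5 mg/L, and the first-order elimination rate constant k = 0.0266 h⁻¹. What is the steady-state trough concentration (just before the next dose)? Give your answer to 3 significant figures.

Fraction remaining after one interval: e^(−kτ) = e^(−0.02660 × 13.0) = 0.7077
R = 1 / (1 − 0.7077) = 3.421
Css,max = 50.5 × 3.421 = 172.7 mg/L
Css,min = Css,max × e^(−kτ) = 172.7 × 0.7077 ≈ 122 mg/L

122 mg/L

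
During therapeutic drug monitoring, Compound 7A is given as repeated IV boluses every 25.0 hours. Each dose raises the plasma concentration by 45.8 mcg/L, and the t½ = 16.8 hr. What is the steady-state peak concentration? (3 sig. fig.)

k = ln 2 / 16.8 = 0.04126 hr⁻¹
Fraction remaining after one interval: e^(−kτ) = e^(−0.04126 × 25.0) = 0.3565
R = 1 / (1 − 0.3565) = 1.554
Css,max = 45.8 × 1.554 ≈ 71.2 mcg/L

71.2 mcg/L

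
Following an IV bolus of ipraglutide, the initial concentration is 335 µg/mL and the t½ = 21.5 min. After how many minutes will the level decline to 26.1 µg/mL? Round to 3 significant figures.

k = ln 2 / 21.5 = 0.03224 min⁻¹
C(t) = C₀ e^(−kt)  ⇒  t = ln(C₀/C) / k
t = ln(335/26.1) / 0.03224 = 2.552 / 0.03224 ≈ 79.2 minutes

79.2 minutes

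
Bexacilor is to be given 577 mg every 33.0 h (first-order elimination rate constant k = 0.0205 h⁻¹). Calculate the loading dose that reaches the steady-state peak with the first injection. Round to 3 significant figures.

1170 mg

Accumulation ratio R = 1 / (1 − e^(−kτ)) = 1 / (1 − e^(−0.02050×33.0)) = 1 / (1 − 0.5084) = 2.034
Loading dose = maintenance dose × R = 577 × 2.034 ≈ 1170 mg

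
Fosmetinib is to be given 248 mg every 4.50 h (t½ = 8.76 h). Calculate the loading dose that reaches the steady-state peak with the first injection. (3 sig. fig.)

k = ln 2 / 8.76 = 0.07913 h⁻¹
Accumulation ratio R = 1 / (1 − e^(−kτ)) = 1 / (1 − e^(−0.07913×4.50)) = 1 / (1 − 0.7004) = 3.338
Loading dose = maintenance dose × R = 248 × 3.338 ≈ 828 mg

828 mg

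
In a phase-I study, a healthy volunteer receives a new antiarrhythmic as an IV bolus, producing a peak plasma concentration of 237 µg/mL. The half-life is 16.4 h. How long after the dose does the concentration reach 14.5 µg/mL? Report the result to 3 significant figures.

k = ln 2 / 16.4 = 0.04227 h⁻¹
C(t) = C₀ e^(−kt)  ⇒  t = ln(C₀/C) / k
t = ln(237/14.5) / 0.04227 = 2.794 / 0.04227 ≈ 66.1 hours

66.1 hours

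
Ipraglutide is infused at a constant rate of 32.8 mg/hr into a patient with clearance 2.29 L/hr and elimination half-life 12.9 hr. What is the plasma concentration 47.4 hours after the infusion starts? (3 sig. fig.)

Css = rate / CL = 32.8 / 2.29 = 14.32 µg/mL
k = ln 2 / 12.9 = 0.05373 hr⁻¹
C(t) = Css (1 − e^(−kt)) = 14.32 × (1 − e^(−2.547)) = 14.32 × 0.9217 ≈ 13.2 µg/mL

13.2 µg/mL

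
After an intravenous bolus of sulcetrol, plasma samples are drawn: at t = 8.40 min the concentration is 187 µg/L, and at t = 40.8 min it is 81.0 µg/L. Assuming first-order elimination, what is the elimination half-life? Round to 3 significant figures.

26.8 minutes

k = ln(C₁/C₂) / (t₂ − t₁) = ln(187/81.0) / (40.8 − 8.40)
  = 0.8367 / 32.40 = 0.02582 min⁻¹
t½ = ln 2 / k = ln 2 / 0.02582 ≈ 26.8 minutes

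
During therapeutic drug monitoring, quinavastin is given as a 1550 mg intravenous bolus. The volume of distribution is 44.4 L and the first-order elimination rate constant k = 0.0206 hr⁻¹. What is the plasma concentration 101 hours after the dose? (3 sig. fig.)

4.36 mg/L

C₀ = dose / V = 1550 / 44.4 = 34.91 mg/L
C(t) = C₀ e^(−kt) = 34.91 × e^(−0.02060 × 101) = 34.91 × e^(−2.081) = 34.91 × 0.1249 ≈ 4.36 mg/L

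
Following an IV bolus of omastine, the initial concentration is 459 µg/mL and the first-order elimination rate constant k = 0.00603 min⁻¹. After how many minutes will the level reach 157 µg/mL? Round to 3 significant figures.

178 minutes

C(t) = C₀ e^(−kt)  ⇒  t = ln(C₀/C) / k
t = ln(459/157) / 0.006030 = 1.073 / 0.006030 ≈ 178 minutes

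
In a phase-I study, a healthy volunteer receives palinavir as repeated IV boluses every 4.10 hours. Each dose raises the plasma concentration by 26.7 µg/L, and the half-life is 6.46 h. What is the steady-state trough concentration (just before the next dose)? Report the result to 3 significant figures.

k = ln 2 / 6.46 = 0.1073 h⁻¹
Fraction remaining after one interval: e^(−kτ) = e^(−0.1073 × 4.10) = 0.6441
R = 1 / (1 − 0.6441) = 2.810
Css,max = 26.7 × 2.810 = 75.02 µg/L
Css,min = Css,max × e^(−kτ) = 75.02 × 0.6441 ≈ 48.3 µg/L

48.3 µg/L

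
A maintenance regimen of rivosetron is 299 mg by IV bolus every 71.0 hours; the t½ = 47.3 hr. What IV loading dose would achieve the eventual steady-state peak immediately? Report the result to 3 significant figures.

462 mg

k = ln 2 / 47.3 = 0.01465 hr⁻¹
Accumulation ratio R = 1 / (1 − e^(−kτ)) = 1 / (1 − e^(−0.01465×71.0)) = 1 / (1 − 0.3533) = 1.546
Loading dose = maintenance dose × R = 299 × 1.546 ≈ 462 mg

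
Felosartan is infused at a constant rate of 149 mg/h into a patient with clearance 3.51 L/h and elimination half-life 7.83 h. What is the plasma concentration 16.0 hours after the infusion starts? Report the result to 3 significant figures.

32.2 mg/L

Css = rate / CL = 149 / 3.51 = 42.45 mg/L
k = ln 2 / 7.83 = 0.08852 h⁻¹
C(t) = Css (1 − e^(−kt)) = 42.45 × (1 − e^(−1.416)) = 42.45 × 0.7574 ≈ 32.2 mg/L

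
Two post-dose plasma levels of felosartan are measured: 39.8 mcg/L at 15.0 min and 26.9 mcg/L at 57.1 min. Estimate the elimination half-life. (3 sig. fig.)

74.5 minutes

k = ln(C₁/C₂) / (t₂ − t₁) = ln(39.8/26.9) / (57.1 − 15.0)
  = 0.3917 / 42.10 = 0.009305 min⁻¹
t½ = ln 2 / k = ln 2 / 0.009305 ≈ 74.5 minutes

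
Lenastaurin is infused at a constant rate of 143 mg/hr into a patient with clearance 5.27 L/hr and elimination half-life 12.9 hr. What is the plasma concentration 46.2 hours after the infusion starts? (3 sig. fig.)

24.9 mg/L

Css = rate / CL = 143 / 5.27 = 27.13 mg/L
k = ln 2 / 12.9 = 0.05373 hr⁻¹
C(t) = Css (1 − e^(−kt)) = 27.13 × (1 − e^(−2.482)) = 27.13 × 0.9165 ≈ 24.9 mg/L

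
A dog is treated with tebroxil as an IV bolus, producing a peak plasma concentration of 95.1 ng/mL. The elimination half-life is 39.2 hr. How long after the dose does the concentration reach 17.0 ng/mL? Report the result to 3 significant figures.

k = ln 2 / 39.2 = 0.01768 hr⁻¹
C(t) = C₀ e^(−kt)  ⇒  t = ln(C₀/C) / k
t = ln(95.1/17.0) / 0.01768 = 1.722 / 0.01768 ≈ 97.4 hours

97.4 hours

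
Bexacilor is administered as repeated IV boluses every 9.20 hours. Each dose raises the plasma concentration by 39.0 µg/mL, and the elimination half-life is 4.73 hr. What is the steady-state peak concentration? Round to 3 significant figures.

52.7 µg/mL

k = ln 2 / 4.73 = 0.1465 hr⁻¹
Fraction remaining after one interval: e^(−kτ) = e^(−0.1465 × 9.20) = 0.2597
R = 1 / (1 − 0.2597) = 1.351
Css,max = 39.0 × 1.351 ≈ 52.7 µg/mL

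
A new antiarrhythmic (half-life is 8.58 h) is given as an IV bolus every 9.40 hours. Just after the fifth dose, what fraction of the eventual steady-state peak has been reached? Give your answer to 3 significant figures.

0.978

k = ln 2 / 8.58 = 0.08079 h⁻¹
f_n = 1 − e^(−nkτ) = 1 − e^(−5 × 0.08079 × 9.40) = 1 − e^(−3.797) = 1 − 0.02244 ≈ 0.978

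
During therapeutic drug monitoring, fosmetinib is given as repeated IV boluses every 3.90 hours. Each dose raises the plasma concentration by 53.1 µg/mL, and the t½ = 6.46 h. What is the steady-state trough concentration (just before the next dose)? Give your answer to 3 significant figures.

102 µg/mL

k = ln 2 / 6.46 = 0.1073 h⁻¹
Fraction remaining after one interval: e^(−kτ) = e^(−0.1073 × 3.90) = 0.6581
R = 1 / (1 − 0.6581) = 2.924
Css,max = 53.1 × 2.924 = 155.3 µg/mL
Css,min = Css,max × e^(−kτ) = 155.3 × 0.6581 ≈ 102 µg/mL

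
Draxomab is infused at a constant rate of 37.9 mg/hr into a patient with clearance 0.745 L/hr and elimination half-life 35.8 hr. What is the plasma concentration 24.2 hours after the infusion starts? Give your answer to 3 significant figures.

Css = rate / CL = 37.9 / 0.745 = 50.87 µg/mL
k = ln 2 / 35.8 = 0.01936 hr⁻¹
C(t) = Css (1 − e^(−kt)) = 50.87 × (1 − e^(−0.4686)) = 50.87 × 0.3741 ≈ 19.0 µg/mL

19.0 µg/mL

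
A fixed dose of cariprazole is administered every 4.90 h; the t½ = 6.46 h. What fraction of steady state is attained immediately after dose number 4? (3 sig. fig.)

0.878

k = ln 2 / 6.46 = 0.1073 h⁻¹
f_n = 1 − e^(−nkτ) = 1 − e^(−4 × 0.1073 × 4.90) = 1 − e^(−2.103) = 1 − 0.1221 ≈ 0.878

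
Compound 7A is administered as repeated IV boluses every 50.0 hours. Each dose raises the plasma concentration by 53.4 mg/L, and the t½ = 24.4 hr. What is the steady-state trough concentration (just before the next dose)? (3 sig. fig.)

17.0 mg/L

k = ln 2 / 24.4 = 0.02841 hr⁻¹
Fraction remaining after one interval: e^(−kτ) = e^(−0.02841 × 50.0) = 0.2416
R = 1 / (1 − 0.2416) = 1.319
Css,max = 53.4 × 1.319 = 70.41 mg/L
Css,min = Css,max × e^(−kτ) = 70.41 × 0.2416 ≈ 17.0 mg/L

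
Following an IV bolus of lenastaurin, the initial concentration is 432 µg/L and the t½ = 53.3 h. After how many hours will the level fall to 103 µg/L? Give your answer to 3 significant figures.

k = ln 2 / 53.3 = 0.01300 h⁻¹
C(t) = C₀ e^(−kt)  ⇒  t = ln(C₀/C) / k
t = ln(432/103) / 0.01300 = 1.434 / 0.01300 ≈ 110 hours

110 hours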